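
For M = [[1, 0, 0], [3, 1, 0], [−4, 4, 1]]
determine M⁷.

[[1, 0, 0], [21, 1, 0], [224, 28, 1]]

M = I + N where N = [[0, 0, 0], [3, 0, 0], [−4, 4, 0]] is strictly lower-triangular, so N³ = 0.
(I + N)⁷ = I + 7·N + 21·N² = [[1, 0, 0], [21, 1, 0], [224, 28, 1]].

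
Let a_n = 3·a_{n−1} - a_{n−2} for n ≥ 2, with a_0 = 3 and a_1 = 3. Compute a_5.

With companion matrix B = [[3, -1], [1, 0]], [a_n, a_{n−1}]ᵀ = B·[a_{n−1}, a_{n−2}]ᵀ, so [a_5, a_4]ᵀ = B⁴·[a_1, a_0]ᵀ.
B⁴ = [[55, -21], [21, -8]], giving [a_5, a_4]ᵀ = [[102], [39]].

102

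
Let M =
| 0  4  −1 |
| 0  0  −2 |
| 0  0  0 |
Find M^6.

[[0, 0, 0], [0, 0, 0], [0, 0, 0]]

M is strictly triangular, hence nilpotent: M^3 = 0, so M^6 = 0.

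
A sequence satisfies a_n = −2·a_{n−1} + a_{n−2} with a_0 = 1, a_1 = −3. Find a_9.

−3363

With companion matrix T = [[−2, 1], [1, 0]], [a_n, a_{n−1}]ᵀ = T·[a_{n−1}, a_{n−2}]ᵀ, so [a_9, a_8]ᵀ = T⁸·[a_1, a_0]ᵀ.
T⁸ = [[985, −408], [−408, 169]], giving [a_9, a_8]ᵀ = [[−3363], [1393]].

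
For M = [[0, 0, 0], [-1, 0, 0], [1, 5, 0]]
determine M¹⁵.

M is strictly triangular, hence nilpotent: M³ = 0, so M¹⁵ = 0.

[[0, 0, 0], [0, 0, 0], [0, 0, 0]]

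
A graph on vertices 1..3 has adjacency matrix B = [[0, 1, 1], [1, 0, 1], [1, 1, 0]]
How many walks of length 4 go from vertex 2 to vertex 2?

6

The number of length-4 walks from vertex 2 to vertex 2 is entry (2,2) of B⁴, where B is the adjacency matrix.
B² = [[2, 1, 1], [1, 2, 1], [1, 1, 2]]
B³ = [[2, 3, 3], [3, 2, 3], [3, 3, 2]]
B⁴ = [[6, 5, 5], [5, 6, 5], [5, 5, 6]]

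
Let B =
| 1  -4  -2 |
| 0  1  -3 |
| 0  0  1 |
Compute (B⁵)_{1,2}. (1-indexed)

-20

B = I + N where N = [[0, -4, -2], [0, 0, -3], [0, 0, 0]] is strictly upper-triangular, so N³ = 0.
(I + N)⁵ = I + 5·N + 10·N² = [[1, -20, 110], [0, 1, -15], [0, 0, 1]].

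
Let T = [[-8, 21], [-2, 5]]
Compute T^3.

tr T = -3 and det T = 2, so the characteristic polynomial is λ² − (-3)λ + (2) with roots -1 and -2.
Eigenvectors give P = [[3, 7], [1, 2]] with P⁻¹ = [[-2, 7], [1, -3]], and T = P·diag(-1, -2)·P⁻¹.
Then T^3 = P·diag(-1, -8)·P⁻¹ = [[-3, -56], [-1, -16]] · [[-2, 7], [1, -3]] = [[-50, 147], [-14, 41]].

[[-50, 147], [-14, 41]]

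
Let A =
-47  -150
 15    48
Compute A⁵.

[[-2507, -8250], [825, 2718]]

tr A = 1 and det A = -6, so the characteristic polynomial is λ² − (1)λ + (-6) with roots -2 and 3.
Eigenvectors give P = [[10, -3], [-3, 1]] with P⁻¹ = [[1, 3], [3, 10]], and A = P·diag(-2, 3)·P⁻¹.
Then A⁵ = P·diag(-32, 243)·P⁻¹ = [[-320, -729], [96, 243]] · [[1, 3], [3, 10]] = [[-2507, -8250], [825, 2718]].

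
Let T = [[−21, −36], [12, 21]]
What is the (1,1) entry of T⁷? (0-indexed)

15309

tr T = 0 and det T = −9, so the characteristic polynomial is λ² − (0)λ + (−9) with roots −3 and 3.
Eigenvectors give P = [[−2, −3], [1, 2]] with P⁻¹ = [[−2, −3], [1, 2]], and T = P·diag(−3, 3)·P⁻¹.
Then T⁷ = P·diag(−2187, 2187)·P⁻¹ = [[4374, −6561], [−2187, 4374]] · [[−2, −3], [1, 2]] = [[−15309, −26244], [8748, 15309]].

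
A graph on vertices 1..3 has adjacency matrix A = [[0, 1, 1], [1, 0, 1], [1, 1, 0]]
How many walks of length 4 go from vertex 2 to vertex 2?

The number of length-4 walks from vertex 2 to vertex 2 is entry (2,2) of A⁴, where A is the adjacency matrix.
A² = [[2, 1, 1], [1, 2, 1], [1, 1, 2]]
A³ = [[2, 3, 3], [3, 2, 3], [3, 3, 2]]
A⁴ = [[6, 5, 5], [5, 6, 5], [5, 5, 6]]

6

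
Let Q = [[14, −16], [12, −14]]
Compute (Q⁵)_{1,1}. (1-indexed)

224

tr Q = 0 and det Q = −4, so the characteristic polynomial is λ² − (0)λ + (−4) with roots −2 and 2.
Eigenvectors give P = [[1, 4], [1, 3]] with P⁻¹ = [[−3, 4], [1, −1]], and Q = P·diag(−2, 2)·P⁻¹.
Then Q⁵ = P·diag(−32, 32)·P⁻¹ = [[−32, 128], [−32, 96]] · [[−3, 4], [1, −1]] = [[224, −256], [192, −224]].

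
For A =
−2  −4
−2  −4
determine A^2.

[[12, 24], [12, 24]]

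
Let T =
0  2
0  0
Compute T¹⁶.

[[0, 0], [0, 0]]

T is strictly triangular, hence nilpotent: T² = 0, so T¹⁶ = 0.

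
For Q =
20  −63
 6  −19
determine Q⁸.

tr Q = 1 and det Q = −2, so the characteristic polynomial is λ² − (1)λ + (−2) with roots −1 and 2.
Eigenvectors give P = [[3, 7], [1, 2]] with P⁻¹ = [[−2, 7], [1, −3]], and Q = P·diag(−1, 2)·P⁻¹.
Then Q⁸ = P·diag(1, 256)·P⁻¹ = [[3, 1792], [1, 512]] · [[−2, 7], [1, −3]] = [[1786, −5355], [510, −1529]].

[[1786, −5355], [510, −1529]]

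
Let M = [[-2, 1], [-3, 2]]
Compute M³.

[[-2, 1], [-3, 2]]

M² = I (check: tr M = 0 and det M = -1), so M³ = M since 3 is odd.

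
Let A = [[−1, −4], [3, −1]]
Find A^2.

[[−11, 8], [−6, −11]]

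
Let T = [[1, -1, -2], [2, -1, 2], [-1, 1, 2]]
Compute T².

[[1, -2, -8], [-2, 1, -2], [-1, 2, 8]]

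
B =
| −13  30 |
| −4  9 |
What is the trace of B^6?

tr B = −4 and det B = 3, so the characteristic polynomial is λ² − (−4)λ + (3) with roots −3 and −1.
Eigenvectors give P = [[3, −5], [1, −2]] with P⁻¹ = [[2, −5], [1, −3]], and B = P·diag(−3, −1)·P⁻¹.
Then B^6 = P·diag(729, 1)·P⁻¹ = [[2187, −5], [729, −2]] · [[2, −5], [1, −3]] = [[4369, −10920], [1456, −3639]].

730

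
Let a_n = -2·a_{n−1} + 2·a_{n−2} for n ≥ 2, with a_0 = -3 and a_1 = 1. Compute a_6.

-384

With companion matrix M = [[-2, 2], [1, 0]], [a_n, a_{n−1}]ᵀ = M·[a_{n−1}, a_{n−2}]ᵀ, so [a_6, a_5]ᵀ = M⁵·[a_1, a_0]ᵀ.
M⁵ = [[-120, 88], [44, -32]], giving [a_6, a_5]ᵀ = [[-384], [140]].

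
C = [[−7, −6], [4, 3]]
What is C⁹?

tr C = −4 and det C = 3, so the characteristic polynomial is λ² − (−4)λ + (3) with roots −3 and −1.
Eigenvectors give P = [[3, −1], [−2, 1]] with P⁻¹ = [[1, 1], [2, 3]], and C = P·diag(−3, −1)·P⁻¹.
Then C⁹ = P·diag(−19683, −1)·P⁻¹ = [[−59049, 1], [39366, −1]] · [[1, 1], [2, 3]] = [[−59047, −59046], [39364, 39363]].

[[−59047, −59046], [39364, 39363]]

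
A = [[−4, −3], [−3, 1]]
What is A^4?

A^2 = [[25, 9], [9, 10]]
A^3 = [[−127, −66], [−66, −17]]
A^4 = [[706, 315], [315, 181]]

[[706, 315], [315, 181]]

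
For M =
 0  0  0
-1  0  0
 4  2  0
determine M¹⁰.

[[0, 0, 0], [0, 0, 0], [0, 0, 0]]

M is strictly triangular, hence nilpotent: M³ = 0, so M¹⁰ = 0.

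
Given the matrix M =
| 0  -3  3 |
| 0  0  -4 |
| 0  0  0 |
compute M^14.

[[0, 0, 0], [0, 0, 0], [0, 0, 0]]

M is strictly triangular, hence nilpotent: M^3 = 0, so M^14 = 0.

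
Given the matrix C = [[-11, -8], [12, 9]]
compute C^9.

tr C = -2 and det C = -3, so the characteristic polynomial is λ² − (-2)λ + (-3) with roots -3 and 1.
Eigenvectors give P = [[-1, -2], [1, 3]] with P⁻¹ = [[-3, -2], [1, 1]], and C = P·diag(-3, 1)·P⁻¹.
Then C^9 = P·diag(-19683, 1)·P⁻¹ = [[19683, -2], [-19683, 3]] · [[-3, -2], [1, 1]] = [[-59051, -39368], [59052, 39369]].

[[-59051, -39368], [59052, 39369]]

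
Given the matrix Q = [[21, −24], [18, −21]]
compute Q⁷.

[[15309, −17496], [13122, −15309]]

tr Q = 0 and det Q = −9, so the characteristic polynomial is λ² − (0)λ + (−9) with roots 3 and −3.
Eigenvectors give P = [[4, −1], [3, −1]] with P⁻¹ = [[1, −1], [3, −4]], and Q = P·diag(3, −3)·P⁻¹.
Then Q⁷ = P·diag(2187, −2187)·P⁻¹ = [[8748, 2187], [6561, 2187]] · [[1, −1], [3, −4]] = [[15309, −17496], [13122, −15309]].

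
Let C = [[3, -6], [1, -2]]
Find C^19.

C² = C (a projection; rank 1, trace 1), so C^19 = C.

[[3, -6], [1, -2]]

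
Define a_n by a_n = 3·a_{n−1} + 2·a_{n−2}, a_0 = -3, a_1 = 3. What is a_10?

104763

With companion matrix Q = [[3, 2], [1, 0]], [a_n, a_{n−1}]ᵀ = Q·[a_{n−1}, a_{n−2}]ᵀ, so [a_10, a_9]ᵀ = Q^9·[a_1, a_0]ᵀ.
Q^9 = [[79647, 44726], [22363, 12558]], giving [a_10, a_9]ᵀ = [[104763], [29415]].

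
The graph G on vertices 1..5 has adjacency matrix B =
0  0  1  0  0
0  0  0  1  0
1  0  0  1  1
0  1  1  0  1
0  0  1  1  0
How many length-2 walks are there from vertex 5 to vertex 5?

The number of length-2 walks from vertex 5 to vertex 5 is entry (5,5) of B², where B is the adjacency matrix.
B² = [[1, 0, 0, 1, 1], [0, 1, 1, 0, 1], [0, 1, 3, 1, 1], [1, 0, 1, 3, 1], [1, 1, 1, 1, 2]]

2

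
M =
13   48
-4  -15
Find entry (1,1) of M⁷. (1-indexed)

tr M = -2 and det M = -3, so the characteristic polynomial is λ² − (-2)λ + (-3) with roots 1 and -3.
Eigenvectors give P = [[4, -3], [-1, 1]] with P⁻¹ = [[1, 3], [1, 4]], and M = P·diag(1, -3)·P⁻¹.
Then M⁷ = P·diag(1, -2187)·P⁻¹ = [[4, 6561], [-1, -2187]] · [[1, 3], [1, 4]] = [[6565, 26256], [-2188, -8751]].

6565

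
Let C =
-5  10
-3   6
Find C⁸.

[[-5, 10], [-3, 6]]

C² = C (a projection; rank 1, trace 1), so C⁸ = C.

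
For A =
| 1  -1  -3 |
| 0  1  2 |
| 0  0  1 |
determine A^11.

A = I + N where N = [[0, -1, -3], [0, 0, 2], [0, 0, 0]] is strictly upper-triangular, so N^3 = 0.
(I + N)^11 = I + 11·N + 55·N^2 = [[1, -11, -143], [0, 1, 22], [0, 0, 1]].

[[1, -11, -143], [0, 1, 22], [0, 0, 1]]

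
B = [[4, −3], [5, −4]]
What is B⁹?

[[4, −3], [5, −4]]

B² = I (check: tr B = 0 and det B = −1), so B⁹ = B since 9 is odd.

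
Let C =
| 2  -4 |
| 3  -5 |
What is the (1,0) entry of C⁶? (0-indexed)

-189

tr C = -3 and det C = 2, so the characteristic polynomial is λ² − (-3)λ + (2) with roots -2 and -1.
Eigenvectors give P = [[1, 4], [1, 3]] with P⁻¹ = [[-3, 4], [1, -1]], and C = P·diag(-2, -1)·P⁻¹.
Then C⁶ = P·diag(64, 1)·P⁻¹ = [[64, 4], [64, 3]] · [[-3, 4], [1, -1]] = [[-188, 252], [-189, 253]].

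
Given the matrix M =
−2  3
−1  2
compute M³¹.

M² = I (check: tr M = 0 and det M = −1), so M³¹ = M since 31 is odd.

[[−2, 3], [−1, 2]]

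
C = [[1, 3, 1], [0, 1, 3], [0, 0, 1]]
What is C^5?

[[1, 15, 95], [0, 1, 15], [0, 0, 1]]

C = I + N where N = [[0, 3, 1], [0, 0, 3], [0, 0, 0]] is strictly upper-triangular, so N^3 = 0.
(I + N)^5 = I + 5·N + 10·N^2 = [[1, 15, 95], [0, 1, 15], [0, 0, 1]].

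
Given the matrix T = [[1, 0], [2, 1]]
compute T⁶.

T = I + N where N = [[0, 0], [2, 0]] is strictly lower-triangular, so N² = 0.
(I + N)⁶ = I + 6·N = [[1, 0], [12, 1]].

[[1, 0], [12, 1]]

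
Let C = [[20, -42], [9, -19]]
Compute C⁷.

[[902, -1806], [387, -775]]

tr C = 1 and det C = -2, so the characteristic polynomial is λ² − (1)λ + (-2) with roots -1 and 2.
Eigenvectors give P = [[-2, 7], [-1, 3]] with P⁻¹ = [[3, -7], [1, -2]], and C = P·diag(-1, 2)·P⁻¹.
Then C⁷ = P·diag(-1, 128)·P⁻¹ = [[2, 896], [1, 384]] · [[3, -7], [1, -2]] = [[902, -1806], [387, -775]].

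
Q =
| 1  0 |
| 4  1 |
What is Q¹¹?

Q = I + N where N = [[0, 0], [4, 0]] is strictly lower-triangular, so N² = 0.
(I + N)¹¹ = I + 11·N = [[1, 0], [44, 1]].

[[1, 0], [44, 1]]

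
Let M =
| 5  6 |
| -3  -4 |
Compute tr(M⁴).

tr M = 1 and det M = -2, so the characteristic polynomial is λ² − (1)λ + (-2) with roots 2 and -1.
Eigenvectors give P = [[-2, -1], [1, 1]] with P⁻¹ = [[-1, -1], [1, 2]], and M = P·diag(2, -1)·P⁻¹.
Then M⁴ = P·diag(16, 1)·P⁻¹ = [[-32, -1], [16, 1]] · [[-1, -1], [1, 2]] = [[31, 30], [-15, -14]].

17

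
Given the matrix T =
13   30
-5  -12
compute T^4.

tr T = 1 and det T = -6, so the characteristic polynomial is λ² − (1)λ + (-6) with roots 3 and -2.
Eigenvectors give P = [[3, -2], [-1, 1]] with P⁻¹ = [[1, 2], [1, 3]], and T = P·diag(3, -2)·P⁻¹.
Then T^4 = P·diag(81, 16)·P⁻¹ = [[243, -32], [-81, 16]] · [[1, 2], [1, 3]] = [[211, 390], [-65, -114]].

[[211, 390], [-65, -114]]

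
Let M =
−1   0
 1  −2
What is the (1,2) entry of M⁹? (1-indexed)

0

tr M = −3 and det M = 2, so the characteristic polynomial is λ² − (−3)λ + (2) with roots −1 and −2.
Eigenvectors give P = [[1, 0], [1, −1]] with P⁻¹ = [[1, 0], [1, −1]], and M = P·diag(−1, −2)·P⁻¹.
Then M⁹ = P·diag(−1, −512)·P⁻¹ = [[−1, 0], [−1, 512]] · [[1, 0], [1, −1]] = [[−1, 0], [511, −512]].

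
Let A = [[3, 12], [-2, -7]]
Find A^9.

tr A = -4 and det A = 3, so the characteristic polynomial is λ² − (-4)λ + (3) with roots -3 and -1.
Eigenvectors give P = [[-2, -3], [1, 1]] with P⁻¹ = [[1, 3], [-1, -2]], and A = P·diag(-3, -1)·P⁻¹.
Then A^9 = P·diag(-19683, -1)·P⁻¹ = [[39366, 3], [-19683, -1]] · [[1, 3], [-1, -2]] = [[39363, 118092], [-19682, -59047]].

[[39363, 118092], [-19682, -59047]]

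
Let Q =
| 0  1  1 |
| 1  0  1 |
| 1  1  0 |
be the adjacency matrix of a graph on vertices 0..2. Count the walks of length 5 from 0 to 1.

11

The number of length-5 walks from vertex 0 to vertex 1 is entry (0,1) of Q⁵, where Q is the adjacency matrix.
Q² = [[2, 1, 1], [1, 2, 1], [1, 1, 2]]
Q³ = [[2, 3, 3], [3, 2, 3], [3, 3, 2]]
Q⁴ = [[6, 5, 5], [5, 6, 5], [5, 5, 6]]
Q⁵ = [[10, 11, 11], [11, 10, 11], [11, 11, 10]]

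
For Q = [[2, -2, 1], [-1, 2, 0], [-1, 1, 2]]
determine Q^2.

[[5, -7, 4], [-4, 6, -1], [-5, 6, 3]]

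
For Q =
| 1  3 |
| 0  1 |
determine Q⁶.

Q = I + N where N = [[0, 3], [0, 0]] is strictly upper-triangular, so N² = 0.
(I + N)⁶ = I + 6·N = [[1, 18], [0, 1]].

[[1, 18], [0, 1]]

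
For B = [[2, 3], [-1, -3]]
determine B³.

[[5, 12], [-4, -15]]

B² = [[1, -3], [1, 6]]
B³ = [[5, 12], [-4, -15]]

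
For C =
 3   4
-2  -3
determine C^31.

C² = I (check: tr C = 0 and det C = -1), so C^31 = C since 31 is odd.

[[3, 4], [-2, -3]]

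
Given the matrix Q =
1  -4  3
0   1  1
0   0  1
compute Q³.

Q = I + N where N = [[0, -4, 3], [0, 0, 1], [0, 0, 0]] is strictly upper-triangular, so N³ = 0.
(I + N)³ = I + 3·N + 3·N² = [[1, -12, -3], [0, 1, 3], [0, 0, 1]].

[[1, -12, -3], [0, 1, 3], [0, 0, 1]]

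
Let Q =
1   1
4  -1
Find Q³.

[[5, 5], [20, -5]]

Q² = [[5, 0], [0, 5]]
Q³ = [[5, 5], [20, -5]]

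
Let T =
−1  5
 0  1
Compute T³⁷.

T² = I (check: tr T = 0 and det T = −1), so T³⁷ = T since 37 is odd.

[[−1, 5], [0, 1]]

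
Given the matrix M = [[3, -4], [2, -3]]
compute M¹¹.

M² = I (check: tr M = 0 and det M = -1), so M¹¹ = M since 11 is odd.

[[3, -4], [2, -3]]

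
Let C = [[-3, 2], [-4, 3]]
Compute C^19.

[[-3, 2], [-4, 3]]

C² = I (check: tr C = 0 and det C = -1), so C^19 = C since 19 is odd.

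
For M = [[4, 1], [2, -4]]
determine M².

[[18, 0], [0, 18]]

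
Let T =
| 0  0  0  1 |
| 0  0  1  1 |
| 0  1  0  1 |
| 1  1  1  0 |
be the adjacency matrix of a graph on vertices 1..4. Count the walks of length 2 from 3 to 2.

1

The number of length-2 walks from vertex 3 to vertex 2 is entry (3,2) of T^2, where T is the adjacency matrix.
T^2 = [[1, 1, 1, 0], [1, 2, 1, 1], [1, 1, 2, 1], [0, 1, 1, 3]]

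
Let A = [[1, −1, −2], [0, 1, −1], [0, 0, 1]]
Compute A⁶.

A = I + N where N = [[0, −1, −2], [0, 0, −1], [0, 0, 0]] is strictly upper-triangular, so N³ = 0.
(I + N)⁶ = I + 6·N + 15·N² = [[1, −6, 3], [0, 1, −6], [0, 0, 1]].

[[1, −6, 3], [0, 1, −6], [0, 0, 1]]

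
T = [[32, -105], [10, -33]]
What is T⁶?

[[-3926, 13965], [-1330, 4719]]

tr T = -1 and det T = -6, so the characteristic polynomial is λ² − (-1)λ + (-6) with roots 2 and -3.
Eigenvectors give P = [[7, -3], [2, -1]] with P⁻¹ = [[1, -3], [2, -7]], and T = P·diag(2, -3)·P⁻¹.
Then T⁶ = P·diag(64, 729)·P⁻¹ = [[448, -2187], [128, -729]] · [[1, -3], [2, -7]] = [[-3926, 13965], [-1330, 4719]].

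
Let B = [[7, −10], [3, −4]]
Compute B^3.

tr B = 3 and det B = 2, so the characteristic polynomial is λ² − (3)λ + (2) with roots 1 and 2.
Eigenvectors give P = [[5, −2], [3, −1]] with P⁻¹ = [[−1, 2], [−3, 5]], and B = P·diag(1, 2)·P⁻¹.
Then B^3 = P·diag(1, 8)·P⁻¹ = [[5, −16], [3, −8]] · [[−1, 2], [−3, 5]] = [[43, −70], [21, −34]].

[[43, −70], [21, −34]]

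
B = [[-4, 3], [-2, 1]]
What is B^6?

tr B = -3 and det B = 2, so the characteristic polynomial is λ² − (-3)λ + (2) with roots -2 and -1.
Eigenvectors give P = [[3, -1], [2, -1]] with P⁻¹ = [[1, -1], [2, -3]], and B = P·diag(-2, -1)·P⁻¹.
Then B^6 = P·diag(64, 1)·P⁻¹ = [[192, -1], [128, -1]] · [[1, -1], [2, -3]] = [[190, -189], [126, -125]].

[[190, -189], [126, -125]]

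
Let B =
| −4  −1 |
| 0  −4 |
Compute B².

[[16, 8], [0, 16]]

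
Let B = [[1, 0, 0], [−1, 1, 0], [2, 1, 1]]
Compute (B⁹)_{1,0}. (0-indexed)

−9

B = I + N where N = [[0, 0, 0], [−1, 0, 0], [2, 1, 0]] is strictly lower-triangular, so N³ = 0.
(I + N)⁹ = I + 9·N + 36·N² = [[1, 0, 0], [−9, 1, 0], [−18, 9, 1]].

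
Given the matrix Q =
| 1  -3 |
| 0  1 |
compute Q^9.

Q = I + N where N = [[0, -3], [0, 0]] is strictly upper-triangular, so N^2 = 0.
(I + N)^9 = I + 9·N = [[1, -27], [0, 1]].

[[1, -27], [0, 1]]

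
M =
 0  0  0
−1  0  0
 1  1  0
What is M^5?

[[0, 0, 0], [0, 0, 0], [0, 0, 0]]

M is strictly triangular, hence nilpotent: M^3 = 0, so M^5 = 0.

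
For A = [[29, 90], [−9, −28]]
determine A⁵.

tr A = 1 and det A = −2, so the characteristic polynomial is λ² − (1)λ + (−2) with roots −1 and 2.
Eigenvectors give P = [[−3, −10], [1, 3]] with P⁻¹ = [[3, 10], [−1, −3]], and A = P·diag(−1, 2)·P⁻¹.
Then A⁵ = P·diag(−1, 32)·P⁻¹ = [[3, −320], [−1, 96]] · [[3, 10], [−1, −3]] = [[329, 990], [−99, −298]].

[[329, 990], [−99, −298]]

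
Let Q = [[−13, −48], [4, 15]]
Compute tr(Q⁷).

2186

tr Q = 2 and det Q = −3, so the characteristic polynomial is λ² − (2)λ + (−3) with roots −1 and 3.
Eigenvectors give P = [[4, −3], [−1, 1]] with P⁻¹ = [[1, 3], [1, 4]], and Q = P·diag(−1, 3)·P⁻¹.
Then Q⁷ = P·diag(−1, 2187)·P⁻¹ = [[−4, −6561], [1, 2187]] · [[1, 3], [1, 4]] = [[−6565, −26256], [2188, 8751]].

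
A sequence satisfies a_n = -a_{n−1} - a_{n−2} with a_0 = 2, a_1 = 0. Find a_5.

-2

With companion matrix B = [[-1, -1], [1, 0]], [a_n, a_{n−1}]ᵀ = B·[a_{n−1}, a_{n−2}]ᵀ, so [a_5, a_4]ᵀ = B⁴·[a_1, a_0]ᵀ.
B⁴ = [[-1, -1], [1, 0]], giving [a_5, a_4]ᵀ = [[-2], [0]].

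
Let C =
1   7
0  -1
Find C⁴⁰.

C² = I (check: tr C = 0 and det C = -1), so C⁴⁰ = I since 40 is even.

[[1, 0], [0, 1]]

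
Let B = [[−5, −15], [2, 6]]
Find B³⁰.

B² = B (a projection; rank 1, trace 1), so B³⁰ = B.

[[−5, −15], [2, 6]]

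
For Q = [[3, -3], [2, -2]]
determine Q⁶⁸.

[[3, -3], [2, -2]]

Q² = Q (a projection; rank 1, trace 1), so Q⁶⁸ = Q.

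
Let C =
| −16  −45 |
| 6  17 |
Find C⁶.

[[−314, −945], [126, 379]]

tr C = 1 and det C = −2, so the characteristic polynomial is λ² − (1)λ + (−2) with roots 2 and −1.
Eigenvectors give P = [[−5, −3], [2, 1]] with P⁻¹ = [[1, 3], [−2, −5]], and C = P·diag(2, −1)·P⁻¹.
Then C⁶ = P·diag(64, 1)·P⁻¹ = [[−320, −3], [128, 1]] · [[1, 3], [−2, −5]] = [[−314, −945], [126, 379]].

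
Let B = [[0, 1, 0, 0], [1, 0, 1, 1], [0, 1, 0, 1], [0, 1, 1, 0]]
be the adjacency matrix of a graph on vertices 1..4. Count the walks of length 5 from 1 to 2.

The number of length-5 walks from vertex 1 to vertex 2 is entry (1,2) of B^5, where B is the adjacency matrix.
B^2 = [[1, 0, 1, 1], [0, 3, 1, 1], [1, 1, 2, 1], [1, 1, 1, 2]]
B^3 = [[0, 3, 1, 1], [3, 2, 4, 4], [1, 4, 2, 3], [1, 4, 3, 2]]
B^4 = [[3, 2, 4, 4], [2, 11, 6, 6], [4, 6, 7, 6], [4, 6, 6, 7]]
B^5 = [[2, 11, 6, 6], [11, 14, 17, 17], [6, 17, 12, 13], [6, 17, 13, 12]]

11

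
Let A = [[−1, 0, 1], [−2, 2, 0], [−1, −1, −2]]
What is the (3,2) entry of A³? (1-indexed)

A² = [[0, −1, −3], [−2, 4, −2], [5, 0, 3]]
A³ = [[5, 1, 6], [−4, 10, 2], [−8, −3, −1]]

−3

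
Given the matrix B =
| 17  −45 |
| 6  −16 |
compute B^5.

[[197, −495], [66, −166]]

tr B = 1 and det B = −2, so the characteristic polynomial is λ² − (1)λ + (−2) with roots −1 and 2.
Eigenvectors give P = [[−5, 3], [−2, 1]] with P⁻¹ = [[1, −3], [2, −5]], and B = P·diag(−1, 2)·P⁻¹.
Then B^5 = P·diag(−1, 32)·P⁻¹ = [[5, 96], [2, 32]] · [[1, −3], [2, −5]] = [[197, −495], [66, −166]].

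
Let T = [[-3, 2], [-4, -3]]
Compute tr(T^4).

-574

T^2 = [[1, -12], [24, 1]]
T^3 = [[45, 38], [-76, 45]]
T^4 = [[-287, -24], [48, -287]]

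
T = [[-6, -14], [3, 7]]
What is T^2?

[[-6, -14], [3, 7]]

T² = T (a projection; rank 1, trace 1), so T^2 = T.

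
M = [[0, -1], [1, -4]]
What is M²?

[[-1, 4], [-4, 15]]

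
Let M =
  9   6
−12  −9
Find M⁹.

tr M = 0 and det M = −9, so the characteristic polynomial is λ² − (0)λ + (−9) with roots −3 and 3.
Eigenvectors give P = [[−1, −1], [2, 1]] with P⁻¹ = [[1, 1], [−2, −1]], and M = P·diag(−3, 3)·P⁻¹.
Then M⁹ = P·diag(−19683, 19683)·P⁻¹ = [[19683, −19683], [−39366, 19683]] · [[1, 1], [−2, −1]] = [[59049, 39366], [−78732, −59049]].

[[59049, 39366], [−78732, −59049]]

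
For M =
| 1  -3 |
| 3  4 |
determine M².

[[-8, -15], [15, 7]]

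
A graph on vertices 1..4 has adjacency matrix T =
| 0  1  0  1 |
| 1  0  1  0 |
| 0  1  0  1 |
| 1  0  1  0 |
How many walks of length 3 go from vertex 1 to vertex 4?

4

The number of length-3 walks from vertex 1 to vertex 4 is entry (1,4) of T³, where T is the adjacency matrix.
T² = [[2, 0, 2, 0], [0, 2, 0, 2], [2, 0, 2, 0], [0, 2, 0, 2]]
T³ = [[0, 4, 0, 4], [4, 0, 4, 0], [0, 4, 0, 4], [4, 0, 4, 0]]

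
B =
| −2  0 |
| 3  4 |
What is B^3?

B^2 = [[4, 0], [6, 16]]
B^3 = [[−8, 0], [36, 64]]

[[−8, 0], [36, 64]]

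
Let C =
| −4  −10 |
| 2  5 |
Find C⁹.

[[−4, −10], [2, 5]]

C² = C (a projection; rank 1, trace 1), so C⁹ = C.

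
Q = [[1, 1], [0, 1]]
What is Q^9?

[[1, 9], [0, 1]]

Q = I + N where N = [[0, 1], [0, 0]] is strictly upper-triangular, so N^2 = 0.
(I + N)^9 = I + 9·N = [[1, 9], [0, 1]].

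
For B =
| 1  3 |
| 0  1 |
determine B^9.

[[1, 27], [0, 1]]

B = I + N where N = [[0, 3], [0, 0]] is strictly upper-triangular, so N^2 = 0.
(I + N)^9 = I + 9·N = [[1, 27], [0, 1]].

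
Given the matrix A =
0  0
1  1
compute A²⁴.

A² = A (a projection; rank 1, trace 1), so A²⁴ = A.

[[0, 0], [1, 1]]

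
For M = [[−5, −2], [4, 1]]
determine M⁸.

[[13121, 6560], [−13120, −6559]]

tr M = −4 and det M = 3, so the characteristic polynomial is λ² − (−4)λ + (3) with roots −3 and −1.
Eigenvectors give P = [[−1, −1], [1, 2]] with P⁻¹ = [[−2, −1], [1, 1]], and M = P·diag(−3, −1)·P⁻¹.
Then M⁸ = P·diag(6561, 1)·P⁻¹ = [[−6561, −1], [6561, 2]] · [[−2, −1], [1, 1]] = [[13121, 6560], [−13120, −6559]].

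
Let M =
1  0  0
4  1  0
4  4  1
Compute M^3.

[[1, 0, 0], [12, 1, 0], [60, 12, 1]]

M = I + N where N = [[0, 0, 0], [4, 0, 0], [4, 4, 0]] is strictly lower-triangular, so N^3 = 0.
(I + N)^3 = I + 3·N + 3·N^2 = [[1, 0, 0], [12, 1, 0], [60, 12, 1]].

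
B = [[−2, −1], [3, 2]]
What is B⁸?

B² = I (check: tr B = 0 and det B = −1), so B⁸ = I since 8 is even.

[[1, 0], [0, 1]]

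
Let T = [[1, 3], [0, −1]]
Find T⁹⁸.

[[1, 0], [0, 1]]

T² = I (check: tr T = 0 and det T = −1), so T⁹⁸ = I since 98 is even.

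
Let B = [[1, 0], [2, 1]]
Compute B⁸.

B = I + N where N = [[0, 0], [2, 0]] is strictly lower-triangular, so N² = 0.
(I + N)⁸ = I + 8·N = [[1, 0], [16, 1]].

[[1, 0], [16, 1]]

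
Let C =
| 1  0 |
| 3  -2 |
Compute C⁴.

tr C = -1 and det C = -2, so the characteristic polynomial is λ² − (-1)λ + (-2) with roots -2 and 1.
Eigenvectors give P = [[0, 1], [-1, 1]] with P⁻¹ = [[1, -1], [1, 0]], and C = P·diag(-2, 1)·P⁻¹.
Then C⁴ = P·diag(16, 1)·P⁻¹ = [[0, 1], [-16, 1]] · [[1, -1], [1, 0]] = [[1, 0], [-15, 16]].

[[1, 0], [-15, 16]]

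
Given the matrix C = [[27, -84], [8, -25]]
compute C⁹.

tr C = 2 and det C = -3, so the characteristic polynomial is λ² − (2)λ + (-3) with roots 3 and -1.
Eigenvectors give P = [[7, 3], [2, 1]] with P⁻¹ = [[1, -3], [-2, 7]], and C = P·diag(3, -1)·P⁻¹.
Then C⁹ = P·diag(19683, -1)·P⁻¹ = [[137781, -3], [39366, -1]] · [[1, -3], [-2, 7]] = [[137787, -413364], [39368, -118105]].

[[137787, -413364], [39368, -118105]]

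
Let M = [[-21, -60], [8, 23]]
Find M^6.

[[-3639, -10920], [1456, 4369]]

tr M = 2 and det M = -3, so the characteristic polynomial is λ² − (2)λ + (-3) with roots -1 and 3.
Eigenvectors give P = [[-3, -5], [1, 2]] with P⁻¹ = [[-2, -5], [1, 3]], and M = P·diag(-1, 3)·P⁻¹.
Then M^6 = P·diag(1, 729)·P⁻¹ = [[-3, -3645], [1, 1458]] · [[-2, -5], [1, 3]] = [[-3639, -10920], [1456, 4369]].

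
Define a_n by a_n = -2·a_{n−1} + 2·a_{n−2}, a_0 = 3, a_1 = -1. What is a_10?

With companion matrix B = [[-2, 2], [1, 0]], [a_n, a_{n−1}]ᵀ = B·[a_{n−1}, a_{n−2}]ᵀ, so [a_10, a_9]ᵀ = B^9·[a_1, a_0]ᵀ.
B^9 = [[-6688, 4896], [2448, -1792]], giving [a_10, a_9]ᵀ = [[21376], [-7824]].

21376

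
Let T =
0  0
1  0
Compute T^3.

[[0, 0], [0, 0]]

T is strictly triangular, hence nilpotent: T^2 = 0, so T^3 = 0.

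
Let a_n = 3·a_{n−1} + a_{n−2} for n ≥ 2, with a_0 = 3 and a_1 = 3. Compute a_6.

With companion matrix M = [[3, 1], [1, 0]], [a_n, a_{n−1}]ᵀ = M·[a_{n−1}, a_{n−2}]ᵀ, so [a_6, a_5]ᵀ = M⁵·[a_1, a_0]ᵀ.
M⁵ = [[360, 109], [109, 33]], giving [a_6, a_5]ᵀ = [[1407], [426]].

1407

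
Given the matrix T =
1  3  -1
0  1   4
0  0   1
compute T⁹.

[[1, 27, 423], [0, 1, 36], [0, 0, 1]]

T = I + N where N = [[0, 3, -1], [0, 0, 4], [0, 0, 0]] is strictly upper-triangular, so N³ = 0.
(I + N)⁹ = I + 9·N + 36·N² = [[1, 27, 423], [0, 1, 36], [0, 0, 1]].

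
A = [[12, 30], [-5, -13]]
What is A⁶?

[[-1266, -3990], [665, 2059]]

tr A = -1 and det A = -6, so the characteristic polynomial is λ² − (-1)λ + (-6) with roots 2 and -3.
Eigenvectors give P = [[-3, 2], [1, -1]] with P⁻¹ = [[-1, -2], [-1, -3]], and A = P·diag(2, -3)·P⁻¹.
Then A⁶ = P·diag(64, 729)·P⁻¹ = [[-192, 1458], [64, -729]] · [[-1, -2], [-1, -3]] = [[-1266, -3990], [665, 2059]].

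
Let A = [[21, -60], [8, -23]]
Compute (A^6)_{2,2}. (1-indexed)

tr A = -2 and det A = -3, so the characteristic polynomial is λ² − (-2)λ + (-3) with roots 1 and -3.
Eigenvectors give P = [[3, 5], [1, 2]] with P⁻¹ = [[2, -5], [-1, 3]], and A = P·diag(1, -3)·P⁻¹.
Then A^6 = P·diag(1, 729)·P⁻¹ = [[3, 3645], [1, 1458]] · [[2, -5], [-1, 3]] = [[-3639, 10920], [-1456, 4369]].

4369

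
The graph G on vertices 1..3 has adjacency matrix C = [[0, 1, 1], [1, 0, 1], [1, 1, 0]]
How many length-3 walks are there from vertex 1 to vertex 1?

2

The number of length-3 walks from vertex 1 to vertex 1 is entry (1,1) of C³, where C is the adjacency matrix.
C² = [[2, 1, 1], [1, 2, 1], [1, 1, 2]]
C³ = [[2, 3, 3], [3, 2, 3], [3, 3, 2]]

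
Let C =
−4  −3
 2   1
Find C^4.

tr C = −3 and det C = 2, so the characteristic polynomial is λ² − (−3)λ + (2) with roots −1 and −2.
Eigenvectors give P = [[−1, 3], [1, −2]] with P⁻¹ = [[2, 3], [1, 1]], and C = P·diag(−1, −2)·P⁻¹.
Then C^4 = P·diag(1, 16)·P⁻¹ = [[−1, 48], [1, −32]] · [[2, 3], [1, 1]] = [[46, 45], [−30, −29]].

[[46, 45], [−30, −29]]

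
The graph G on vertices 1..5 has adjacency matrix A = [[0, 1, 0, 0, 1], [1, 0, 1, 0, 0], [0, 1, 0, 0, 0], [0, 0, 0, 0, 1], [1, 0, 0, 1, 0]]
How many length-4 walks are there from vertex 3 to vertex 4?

The number of length-4 walks from vertex 3 to vertex 4 is entry (3,4) of A⁴, where A is the adjacency matrix.
A² = [[2, 0, 1, 1, 0], [0, 2, 0, 0, 1], [1, 0, 1, 0, 0], [1, 0, 0, 1, 0], [0, 1, 0, 0, 2]]
A³ = [[0, 3, 0, 0, 3], [3, 0, 2, 1, 0], [0, 2, 0, 0, 1], [0, 1, 0, 0, 2], [3, 0, 1, 2, 0]]
A⁴ = [[6, 0, 3, 3, 0], [0, 5, 0, 0, 4], [3, 0, 2, 1, 0], [3, 0, 1, 2, 0], [0, 4, 0, 0, 5]]

1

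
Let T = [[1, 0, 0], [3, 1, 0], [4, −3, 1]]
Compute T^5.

T = I + N where N = [[0, 0, 0], [3, 0, 0], [4, −3, 0]] is strictly lower-triangular, so N^3 = 0.
(I + N)^5 = I + 5·N + 10·N^2 = [[1, 0, 0], [15, 1, 0], [−70, −15, 1]].

[[1, 0, 0], [15, 1, 0], [−70, −15, 1]]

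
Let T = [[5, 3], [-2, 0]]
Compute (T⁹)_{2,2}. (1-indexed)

-37830

tr T = 5 and det T = 6, so the characteristic polynomial is λ² − (5)λ + (6) with roots 3 and 2.
Eigenvectors give P = [[-3, 1], [2, -1]] with P⁻¹ = [[-1, -1], [-2, -3]], and T = P·diag(3, 2)·P⁻¹.
Then T⁹ = P·diag(19683, 512)·P⁻¹ = [[-59049, 512], [39366, -512]] · [[-1, -1], [-2, -3]] = [[58025, 57513], [-38342, -37830]].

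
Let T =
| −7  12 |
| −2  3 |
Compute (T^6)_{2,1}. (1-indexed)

728

tr T = −4 and det T = 3, so the characteristic polynomial is λ² − (−4)λ + (3) with roots −3 and −1.
Eigenvectors give P = [[3, −2], [1, −1]] with P⁻¹ = [[1, −2], [1, −3]], and T = P·diag(−3, −1)·P⁻¹.
Then T^6 = P·diag(729, 1)·P⁻¹ = [[2187, −2], [729, −1]] · [[1, −2], [1, −3]] = [[2185, −4368], [728, −1455]].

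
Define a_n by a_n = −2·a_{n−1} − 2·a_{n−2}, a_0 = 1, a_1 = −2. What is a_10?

32

With companion matrix T = [[−2, −2], [1, 0]], [a_n, a_{n−1}]ᵀ = T·[a_{n−1}, a_{n−2}]ᵀ, so [a_10, a_9]ᵀ = T⁹·[a_1, a_0]ᵀ.
T⁹ = [[−32, −32], [16, 0]], giving [a_10, a_9]ᵀ = [[32], [−32]].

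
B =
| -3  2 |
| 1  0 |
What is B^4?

B^2 = [[11, -6], [-3, 2]]
B^3 = [[-39, 22], [11, -6]]
B^4 = [[139, -78], [-39, 22]]

[[139, -78], [-39, 22]]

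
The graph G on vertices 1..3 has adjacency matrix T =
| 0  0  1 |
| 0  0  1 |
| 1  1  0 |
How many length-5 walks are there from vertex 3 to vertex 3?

The number of length-5 walks from vertex 3 to vertex 3 is entry (3,3) of T⁵, where T is the adjacency matrix.
T² = [[1, 1, 0], [1, 1, 0], [0, 0, 2]]
T³ = [[0, 0, 2], [0, 0, 2], [2, 2, 0]]
T⁴ = [[2, 2, 0], [2, 2, 0], [0, 0, 4]]
T⁵ = [[0, 0, 4], [0, 0, 4], [4, 4, 0]]

0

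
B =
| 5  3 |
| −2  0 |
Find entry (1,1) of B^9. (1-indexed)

58025

tr B = 5 and det B = 6, so the characteristic polynomial is λ² − (5)λ + (6) with roots 2 and 3.
Eigenvectors give P = [[−1, 3], [1, −2]] with P⁻¹ = [[2, 3], [1, 1]], and B = P·diag(2, 3)·P⁻¹.
Then B^9 = P·diag(512, 19683)·P⁻¹ = [[−512, 59049], [512, −39366]] · [[2, 3], [1, 1]] = [[58025, 57513], [−38342, −37830]].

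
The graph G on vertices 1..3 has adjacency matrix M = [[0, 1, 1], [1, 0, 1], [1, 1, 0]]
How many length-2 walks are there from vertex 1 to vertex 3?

1

The number of length-2 walks from vertex 1 to vertex 3 is entry (1,3) of M², where M is the adjacency matrix.
M² = [[2, 1, 1], [1, 2, 1], [1, 1, 2]]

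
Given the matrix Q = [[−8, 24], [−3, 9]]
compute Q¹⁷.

Q² = Q (a projection; rank 1, trace 1), so Q¹⁷ = Q.

[[−8, 24], [−3, 9]]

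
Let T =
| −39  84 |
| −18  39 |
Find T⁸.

tr T = 0 and det T = −9, so the characteristic polynomial is λ² − (0)λ + (−9) with roots 3 and −3.
Eigenvectors give P = [[2, −7], [1, −3]] with P⁻¹ = [[−3, 7], [−1, 2]], and T = P·diag(3, −3)·P⁻¹.
Then T⁸ = P·diag(6561, 6561)·P⁻¹ = [[13122, −45927], [6561, −19683]] · [[−3, 7], [−1, 2]] = [[6561, 0], [0, 6561]].

[[6561, 0], [0, 6561]]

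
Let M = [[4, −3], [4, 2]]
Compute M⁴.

[[−416, 72], [−96, −368]]

M² = [[4, −18], [24, −8]]
M³ = [[−56, −48], [64, −88]]
M⁴ = [[−416, 72], [−96, −368]]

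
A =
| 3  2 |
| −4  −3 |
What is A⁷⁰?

[[1, 0], [0, 1]]

A² = I (check: tr A = 0 and det A = −1), so A⁷⁰ = I since 70 is even.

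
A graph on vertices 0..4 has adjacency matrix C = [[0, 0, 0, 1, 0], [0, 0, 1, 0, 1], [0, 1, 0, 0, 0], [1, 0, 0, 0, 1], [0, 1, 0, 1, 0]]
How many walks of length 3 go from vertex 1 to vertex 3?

0

The number of length-3 walks from vertex 1 to vertex 3 is entry (1,3) of C³, where C is the adjacency matrix.
C² = [[1, 0, 0, 0, 1], [0, 2, 0, 1, 0], [0, 0, 1, 0, 1], [0, 1, 0, 2, 0], [1, 0, 1, 0, 2]]
C³ = [[0, 1, 0, 2, 0], [1, 0, 2, 0, 3], [0, 2, 0, 1, 0], [2, 0, 1, 0, 3], [0, 3, 0, 3, 0]]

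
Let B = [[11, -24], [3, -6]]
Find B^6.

[[6049, -15960], [1995, -5256]]

tr B = 5 and det B = 6, so the characteristic polynomial is λ² − (5)λ + (6) with roots 2 and 3.
Eigenvectors give P = [[-8, 3], [-3, 1]] with P⁻¹ = [[1, -3], [3, -8]], and B = P·diag(2, 3)·P⁻¹.
Then B^6 = P·diag(64, 729)·P⁻¹ = [[-512, 2187], [-192, 729]] · [[1, -3], [3, -8]] = [[6049, -15960], [1995, -5256]].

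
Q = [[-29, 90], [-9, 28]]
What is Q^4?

tr Q = -1 and det Q = -2, so the characteristic polynomial is λ² − (-1)λ + (-2) with roots -2 and 1.
Eigenvectors give P = [[10, -3], [3, -1]] with P⁻¹ = [[1, -3], [3, -10]], and Q = P·diag(-2, 1)·P⁻¹.
Then Q^4 = P·diag(16, 1)·P⁻¹ = [[160, -3], [48, -1]] · [[1, -3], [3, -10]] = [[151, -450], [45, -134]].

[[151, -450], [45, -134]]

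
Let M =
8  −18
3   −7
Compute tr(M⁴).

tr M = 1 and det M = −2, so the characteristic polynomial is λ² − (1)λ + (−2) with roots −1 and 2.
Eigenvectors give P = [[−2, 3], [−1, 1]] with P⁻¹ = [[1, −3], [1, −2]], and M = P·diag(−1, 2)·P⁻¹.
Then M⁴ = P·diag(1, 16)·P⁻¹ = [[−2, 48], [−1, 16]] · [[1, −3], [1, −2]] = [[46, −90], [15, −29]].

17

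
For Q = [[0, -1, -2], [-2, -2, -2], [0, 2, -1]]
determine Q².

[[2, -2, 4], [4, 2, 10], [-4, -6, -3]]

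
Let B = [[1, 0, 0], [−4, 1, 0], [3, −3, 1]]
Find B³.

[[1, 0, 0], [−12, 1, 0], [45, −9, 1]]

B = I + N where N = [[0, 0, 0], [−4, 0, 0], [3, −3, 0]] is strictly lower-triangular, so N³ = 0.
(I + N)³ = I + 3·N + 3·N² = [[1, 0, 0], [−12, 1, 0], [45, −9, 1]].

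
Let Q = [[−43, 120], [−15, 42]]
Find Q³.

tr Q = −1 and det Q = −6, so the characteristic polynomial is λ² − (−1)λ + (−6) with roots 2 and −3.
Eigenvectors give P = [[−8, −3], [−3, −1]] with P⁻¹ = [[1, −3], [−3, 8]], and Q = P·diag(2, −3)·P⁻¹.
Then Q³ = P·diag(8, −27)·P⁻¹ = [[−64, 81], [−24, 27]] · [[1, −3], [−3, 8]] = [[−307, 840], [−105, 288]].

[[−307, 840], [−105, 288]]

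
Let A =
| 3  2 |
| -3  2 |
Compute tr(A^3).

-55

A^2 = [[3, 10], [-15, -2]]
A^3 = [[-21, 26], [-39, -34]]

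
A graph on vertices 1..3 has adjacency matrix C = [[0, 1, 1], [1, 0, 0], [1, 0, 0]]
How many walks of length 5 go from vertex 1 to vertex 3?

The number of length-5 walks from vertex 1 to vertex 3 is entry (1,3) of C⁵, where C is the adjacency matrix.
C² = [[2, 0, 0], [0, 1, 1], [0, 1, 1]]
C³ = [[0, 2, 2], [2, 0, 0], [2, 0, 0]]
C⁴ = [[4, 0, 0], [0, 2, 2], [0, 2, 2]]
C⁵ = [[0, 4, 4], [4, 0, 0], [4, 0, 0]]

4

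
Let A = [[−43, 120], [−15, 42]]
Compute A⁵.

[[−2443, 6600], [−825, 2232]]

tr A = −1 and det A = −6, so the characteristic polynomial is λ² − (−1)λ + (−6) with roots −3 and 2.
Eigenvectors give P = [[3, −8], [1, −3]] with P⁻¹ = [[3, −8], [1, −3]], and A = P·diag(−3, 2)·P⁻¹.
Then A⁵ = P·diag(−243, 32)·P⁻¹ = [[−729, −256], [−243, −96]] · [[3, −8], [1, −3]] = [[−2443, 6600], [−825, 2232]].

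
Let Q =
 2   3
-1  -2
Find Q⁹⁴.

Q² = I (check: tr Q = 0 and det Q = -1), so Q⁹⁴ = I since 94 is even.

[[1, 0], [0, 1]]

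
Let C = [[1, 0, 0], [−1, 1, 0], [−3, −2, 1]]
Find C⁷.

[[1, 0, 0], [−7, 1, 0], [21, −14, 1]]

C = I + N where N = [[0, 0, 0], [−1, 0, 0], [−3, −2, 0]] is strictly lower-triangular, so N³ = 0.
(I + N)⁷ = I + 7·N + 21·N² = [[1, 0, 0], [−7, 1, 0], [21, −14, 1]].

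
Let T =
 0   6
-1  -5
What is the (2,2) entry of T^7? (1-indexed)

-6305

tr T = -5 and det T = 6, so the characteristic polynomial is λ² − (-5)λ + (6) with roots -3 and -2.
Eigenvectors give P = [[-2, 3], [1, -1]] with P⁻¹ = [[1, 3], [1, 2]], and T = P·diag(-3, -2)·P⁻¹.
Then T^7 = P·diag(-2187, -128)·P⁻¹ = [[4374, -384], [-2187, 128]] · [[1, 3], [1, 2]] = [[3990, 12354], [-2059, -6305]].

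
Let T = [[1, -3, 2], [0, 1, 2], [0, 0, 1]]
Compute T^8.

[[1, -24, -152], [0, 1, 16], [0, 0, 1]]

T = I + N where N = [[0, -3, 2], [0, 0, 2], [0, 0, 0]] is strictly upper-triangular, so N^3 = 0.
(I + N)^8 = I + 8·N + 28·N^2 = [[1, -24, -152], [0, 1, 16], [0, 0, 1]].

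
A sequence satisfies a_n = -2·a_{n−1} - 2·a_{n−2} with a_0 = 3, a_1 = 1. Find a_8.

With companion matrix C = [[-2, -2], [1, 0]], [a_n, a_{n−1}]ᵀ = C·[a_{n−1}, a_{n−2}]ᵀ, so [a_8, a_7]ᵀ = C⁷·[a_1, a_0]ᵀ.
C⁷ = [[0, 16], [-8, -16]], giving [a_8, a_7]ᵀ = [[48], [-56]].

48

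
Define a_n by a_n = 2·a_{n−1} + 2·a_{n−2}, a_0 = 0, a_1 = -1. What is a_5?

-44

With companion matrix Q = [[2, 2], [1, 0]], [a_n, a_{n−1}]ᵀ = Q·[a_{n−1}, a_{n−2}]ᵀ, so [a_5, a_4]ᵀ = Q⁴·[a_1, a_0]ᵀ.
Q⁴ = [[44, 32], [16, 12]], giving [a_5, a_4]ᵀ = [[-44], [-16]].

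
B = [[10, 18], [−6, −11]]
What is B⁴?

tr B = −1 and det B = −2, so the characteristic polynomial is λ² − (−1)λ + (−2) with roots 1 and −2.
Eigenvectors give P = [[−2, −3], [1, 2]] with P⁻¹ = [[−2, −3], [1, 2]], and B = P·diag(1, −2)·P⁻¹.
Then B⁴ = P·diag(1, 16)·P⁻¹ = [[−2, −48], [1, 32]] · [[−2, −3], [1, 2]] = [[−44, −90], [30, 61]].

[[−44, −90], [30, 61]]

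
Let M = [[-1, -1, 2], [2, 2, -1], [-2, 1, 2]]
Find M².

[[-5, 1, 3], [4, 1, 0], [0, 6, -1]]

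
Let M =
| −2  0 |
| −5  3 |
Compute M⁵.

[[−32, 0], [−275, 243]]

tr M = 1 and det M = −6, so the characteristic polynomial is λ² − (1)λ + (−6) with roots 3 and −2.
Eigenvectors give P = [[0, −1], [1, −1]] with P⁻¹ = [[−1, 1], [−1, 0]], and M = P·diag(3, −2)·P⁻¹.
Then M⁵ = P·diag(243, −32)·P⁻¹ = [[0, 32], [243, 32]] · [[−1, 1], [−1, 0]] = [[−32, 0], [−275, 243]].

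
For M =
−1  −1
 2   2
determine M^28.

[[−1, −1], [2, 2]]

M² = M (a projection; rank 1, trace 1), so M^28 = M.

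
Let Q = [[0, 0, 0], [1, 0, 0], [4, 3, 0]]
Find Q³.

[[0, 0, 0], [0, 0, 0], [0, 0, 0]]

Q is strictly triangular, hence nilpotent: Q³ = 0, so Q³ = 0.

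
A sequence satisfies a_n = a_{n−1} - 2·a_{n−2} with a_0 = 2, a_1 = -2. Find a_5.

With companion matrix M = [[1, -2], [1, 0]], [a_n, a_{n−1}]ᵀ = M·[a_{n−1}, a_{n−2}]ᵀ, so [a_5, a_4]ᵀ = M^4·[a_1, a_0]ᵀ.
M^4 = [[-1, 6], [-3, 2]], giving [a_5, a_4]ᵀ = [[14], [10]].

14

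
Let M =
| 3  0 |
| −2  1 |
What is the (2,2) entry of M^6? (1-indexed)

tr M = 4 and det M = 3, so the characteristic polynomial is λ² − (4)λ + (3) with roots 1 and 3.
Eigenvectors give P = [[0, 1], [−1, −1]] with P⁻¹ = [[−1, −1], [1, 0]], and M = P·diag(1, 3)·P⁻¹.
Then M^6 = P·diag(1, 729)·P⁻¹ = [[0, 729], [−1, −729]] · [[−1, −1], [1, 0]] = [[729, 0], [−728, 1]].

1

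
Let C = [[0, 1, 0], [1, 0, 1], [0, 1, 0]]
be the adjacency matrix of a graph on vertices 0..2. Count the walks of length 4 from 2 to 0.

2

The number of length-4 walks from vertex 2 to vertex 0 is entry (2,0) of C⁴, where C is the adjacency matrix.
C² = [[1, 0, 1], [0, 2, 0], [1, 0, 1]]
C³ = [[0, 2, 0], [2, 0, 2], [0, 2, 0]]
C⁴ = [[2, 0, 2], [0, 4, 0], [2, 0, 2]]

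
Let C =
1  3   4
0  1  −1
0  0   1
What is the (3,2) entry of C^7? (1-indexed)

C = I + N where N = [[0, 3, 4], [0, 0, −1], [0, 0, 0]] is strictly upper-triangular, so N^3 = 0.
(I + N)^7 = I + 7·N + 21·N^2 = [[1, 21, −35], [0, 1, −7], [0, 0, 1]].

0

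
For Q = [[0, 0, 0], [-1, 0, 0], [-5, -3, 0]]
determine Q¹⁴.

[[0, 0, 0], [0, 0, 0], [0, 0, 0]]

Q is strictly triangular, hence nilpotent: Q³ = 0, so Q¹⁴ = 0.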